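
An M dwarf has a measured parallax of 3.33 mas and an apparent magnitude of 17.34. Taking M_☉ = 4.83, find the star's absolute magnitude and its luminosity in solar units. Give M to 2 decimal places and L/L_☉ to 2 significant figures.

M ≈ 9.95; L/L_☉ ≈ 8.9×10^-3

d = 1/p = 1000/3.33 mas = 300.3 pc
M = m − 5 log₁₀ d + 5 = 17.34 − 5·2.4776 + 5 = 9.952
M − M_☉ = 9.952 − 4.83 = 5.122
L/L_☉ = 10^(−0.4 × 5.122) = 8.935×10^-3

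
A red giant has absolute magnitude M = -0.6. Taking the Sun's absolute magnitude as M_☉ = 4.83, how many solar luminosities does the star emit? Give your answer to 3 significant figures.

M − M_☉ = -0.6 − 4.83 = -5.430
L/L_☉ = 10^(−0.4 (M − M_☉)) = 10^2.172 = 148.6

L/L_☉ ≈ 149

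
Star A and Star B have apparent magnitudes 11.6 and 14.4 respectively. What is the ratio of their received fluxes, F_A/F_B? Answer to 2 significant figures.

F_A/F_B ≈ 13

Magnitude difference = -2.8
Flux ratio = 10^(−0.4 Δm) = 10^(−0.4 × -2.8) = 10^1.120 = 13.18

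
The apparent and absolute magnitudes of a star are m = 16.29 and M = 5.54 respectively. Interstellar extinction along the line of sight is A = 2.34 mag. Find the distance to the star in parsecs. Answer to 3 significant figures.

m − M = 5 log₁₀(d/10 pc) + A  ⇒  16.29 − (5.54) − 2.34 = 5 log₁₀(d/10)
8.410 = 5 log₁₀(d/10)
log₁₀ d = (m − M − A)/5 + 1 = 2.6820
d = 10^2.6820 = 480.8 pc

d ≈ 481 pc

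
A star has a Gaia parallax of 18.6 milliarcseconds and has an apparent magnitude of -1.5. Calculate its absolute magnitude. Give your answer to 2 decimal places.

p = 18.6 mas = 0.0186″ → d = 1/p = 53.76 pc
5 log₁₀(d/10 pc) = 5 log₁₀(53.76) − 5 = 3.652
M = m − 5 log₁₀(d/10) = -1.5 − 3.652 = -5.152

M ≈ -5.15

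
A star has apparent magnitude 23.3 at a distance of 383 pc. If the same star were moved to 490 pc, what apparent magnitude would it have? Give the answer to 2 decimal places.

Flux ∝ 1/d², so Δm = 5 log₁₀(d₂/d₁) = 5 log₁₀(490/383) = 0.535
m₂ = m₁ + Δm = 23.3 + (0.535) = 23.835

m ≈ 23.83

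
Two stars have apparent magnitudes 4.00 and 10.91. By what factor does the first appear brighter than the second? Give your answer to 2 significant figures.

Δm = 4.00 − (10.91) = -6.91
Flux ratio = 10^(−0.4 Δm) = 10^(−0.4 × -6.91) = 10^2.764 = 580.8

580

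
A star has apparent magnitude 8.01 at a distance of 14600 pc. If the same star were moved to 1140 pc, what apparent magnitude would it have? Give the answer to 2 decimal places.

Flux ∝ 1/d², so Δm = 5 log₁₀(d₂/d₁) = 5 log₁₀(1140/14600) = -5.537
m₂ = m₁ + Δm = 8.01 + (-5.537) = 2.473

m ≈ 2.47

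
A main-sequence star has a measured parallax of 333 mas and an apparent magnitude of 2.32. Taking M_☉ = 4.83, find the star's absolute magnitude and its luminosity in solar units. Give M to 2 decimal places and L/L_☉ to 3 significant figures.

d = 1/p = 1000/333 mas = 3.003 pc
M = m − 5 log₁₀ d + 5 = 2.32 − 5·0.4776 + 5 = 4.932
M − M_☉ = 4.932 − 4.83 = 0.102
L/L_☉ = 10^(−0.4 × 0.102) = 0.9101

M ≈ 4.93; L/L_☉ ≈ 0.910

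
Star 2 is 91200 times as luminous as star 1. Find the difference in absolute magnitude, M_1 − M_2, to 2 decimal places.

Pogson: ΔM = −2.5 log₁₀(ratio) = −2.5 log₁₀(91200) = −2.5 × 4.9600 = -12.400
Star 2 is brighter so has the smaller magnitude: M_1 − M_2 is positive.

M_1 − M_2 ≈ 12.40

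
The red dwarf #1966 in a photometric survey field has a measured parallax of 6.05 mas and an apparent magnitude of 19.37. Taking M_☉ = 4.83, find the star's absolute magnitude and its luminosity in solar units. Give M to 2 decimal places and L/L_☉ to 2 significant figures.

d = 1/p = 1000/6.05 mas = 165.3 pc
M = m − 5 log₁₀ d + 5 = 19.37 − 5·2.2182 + 5 = 13.279
M − M_☉ = 13.279 − 4.83 = 8.449
L/L_☉ = 10^(−0.4 × 8.449) = 4.173×10^-4

M ≈ 13.28; L/L_☉ ≈ 4.2×10^-4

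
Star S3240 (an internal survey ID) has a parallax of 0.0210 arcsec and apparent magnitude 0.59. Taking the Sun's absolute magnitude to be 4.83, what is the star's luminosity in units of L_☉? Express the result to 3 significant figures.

L/L_☉ ≈ 1130

d = 1/p = 1/0.0210″ = 47.62 pc
M = m − 5 log₁₀ d + 5 = 0.59 − 5·1.6778 + 5 = -2.799
M − M_☉ = -2.799 − 4.83 = -7.629
L/L_☉ = 10^(−0.4 × -7.629) = 1126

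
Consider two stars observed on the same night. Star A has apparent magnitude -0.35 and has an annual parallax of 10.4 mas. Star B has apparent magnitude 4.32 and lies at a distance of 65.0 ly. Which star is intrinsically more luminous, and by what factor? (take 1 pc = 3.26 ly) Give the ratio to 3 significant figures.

Star A: p = 10.4 mas = 0.0104″ → d = 1/p = 96.15 pc
Star A: M = m − 5 log₁₀ d + 5 = -0.35 − 5·1.9830 + 5 = -5.265
Star B: d = 65.0 ly / 3.26 = 19.94 pc
Star B: M = m − 5 log₁₀ d + 5 = 4.32 − 5·1.2997 + 5 = 2.822
ΔM = M_A − M_B = -5.265 − (2.822) = -8.086; smaller M is more luminous → Star A.
L ratio = 10^(0.4 |ΔM|) = 10^3.235 = 1716

Star A is more luminous, by a factor of 1720.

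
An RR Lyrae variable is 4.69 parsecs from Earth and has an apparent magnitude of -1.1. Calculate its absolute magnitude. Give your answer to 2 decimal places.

M ≈ 0.54

5 log₁₀(d/10 pc) = 5 log₁₀(4.690) − 5 = -1.644
M = m − 5 log₁₀(d/10) = -1.1 + 1.644 = 0.544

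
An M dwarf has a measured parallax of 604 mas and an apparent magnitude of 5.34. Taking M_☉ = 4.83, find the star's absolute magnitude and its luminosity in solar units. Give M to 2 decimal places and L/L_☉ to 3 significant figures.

M ≈ 9.25; L/L_☉ ≈ 0.0171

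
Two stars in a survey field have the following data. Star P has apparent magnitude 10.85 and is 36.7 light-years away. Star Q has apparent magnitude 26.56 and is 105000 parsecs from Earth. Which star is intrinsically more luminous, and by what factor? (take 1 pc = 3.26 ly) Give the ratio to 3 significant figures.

Star P: d = 36.7 ly / 3.26 = 11.26 pc
Star P: M = m − 5 log₁₀ d + 5 = 10.85 − 5·1.0514 + 5 = 10.593
Star Q: M = m − 5 log₁₀ d + 5 = 26.56 − 5·5.0212 + 5 = 6.454
ΔM = M_P − M_Q = 10.593 − (6.454) = 4.139; smaller M is more luminous → Star Q.
L ratio = 10^(0.4 |ΔM|) = 10^1.655 = 45.24

Star Q is more luminous, by a factor of 45.2.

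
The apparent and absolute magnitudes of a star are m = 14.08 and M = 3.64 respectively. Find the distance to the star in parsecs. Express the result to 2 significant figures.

μ = m − M = 10.440
m − M = 5 log₁₀ d − 5
log₁₀ d = (m − M)/5 + 1 = 3.0880
d = 10^3.0880 = 1225 pc

d ≈ 1200 pc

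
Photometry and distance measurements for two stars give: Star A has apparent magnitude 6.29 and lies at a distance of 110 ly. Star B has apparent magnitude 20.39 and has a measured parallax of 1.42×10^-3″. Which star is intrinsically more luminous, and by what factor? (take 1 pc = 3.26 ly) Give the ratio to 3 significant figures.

Star A: d = 110 ly / 3.26 = 33.74 pc
Star A: M = m − 5 log₁₀ d + 5 = 6.29 − 5·1.5282 + 5 = 3.649
Star B: d = 1/p = 1/1.42×10^-3″ = 704.2 pc
Star B: M = m − 5 log₁₀ d + 5 = 20.39 − 5·2.8477 + 5 = 11.151
ΔM = M_A − M_B = 3.649 − (11.151) = -7.502; smaller M is more luminous → Star A.
L ratio = 10^(0.4 |ΔM|) = 10^3.001 = 1002

Star A is more luminous, by a factor of 1000.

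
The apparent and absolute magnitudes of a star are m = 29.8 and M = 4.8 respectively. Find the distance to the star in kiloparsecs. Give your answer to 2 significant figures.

d ≈ 1000 kpc

μ = m − M = 25.000
m − M = 5 log₁₀ d − 5
log₁₀ d = (m − M)/5 + 1 = 6.0000
d = 10^6.0000 = 1.000×10^6 pc
= 1000 kpc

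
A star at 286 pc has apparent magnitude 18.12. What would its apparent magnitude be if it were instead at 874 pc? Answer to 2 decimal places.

m ≈ 20.55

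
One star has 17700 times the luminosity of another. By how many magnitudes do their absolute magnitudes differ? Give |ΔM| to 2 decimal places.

|ΔM| ≈ 10.62

Pogson: ΔM = −2.5 log₁₀(ratio) = −2.5 log₁₀(17700) = −2.5 × 4.2480 = -10.620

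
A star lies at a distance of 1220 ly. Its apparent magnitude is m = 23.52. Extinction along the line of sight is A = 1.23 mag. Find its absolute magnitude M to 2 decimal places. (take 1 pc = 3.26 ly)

d = 1220 ly / 3.26 = 374.2 pc
5 log₁₀(d/10 pc) = 5 log₁₀(374.2) − 5 = 7.866
M = m − 5 log₁₀(d/10) − A = 23.52 − 7.866 − 1.23 = 14.424

M ≈ 14.42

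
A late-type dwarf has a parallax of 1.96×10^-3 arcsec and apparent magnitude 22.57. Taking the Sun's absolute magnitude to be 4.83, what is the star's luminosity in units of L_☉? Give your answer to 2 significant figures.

L/L_☉ ≈ 2.1×10^-4

d = 1/p = 1/1.96×10^-3″ = 510.2 pc
M = m − 5 log₁₀ d + 5 = 22.57 − 5·2.7077 + 5 = 14.031
M − M_☉ = 14.031 − 4.83 = 9.201
L/L_☉ = 10^(−0.4 × 9.201) = 2.087×10^-4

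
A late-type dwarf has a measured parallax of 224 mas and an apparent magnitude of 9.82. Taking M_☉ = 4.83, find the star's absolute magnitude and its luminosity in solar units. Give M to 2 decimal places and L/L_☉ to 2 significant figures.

M ≈ 11.57; L/L_☉ ≈ 2.0×10^-3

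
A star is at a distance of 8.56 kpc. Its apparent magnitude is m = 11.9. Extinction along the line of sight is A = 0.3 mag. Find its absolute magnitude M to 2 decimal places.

M ≈ -3.06

d = 8.56 kpc = 8560 pc
5 log₁₀(d/10 pc) = 5 log₁₀(8560) − 5 = 14.662
M = m − 5 log₁₀(d/10) − A = 11.9 − 14.662 − 0.3 = -3.062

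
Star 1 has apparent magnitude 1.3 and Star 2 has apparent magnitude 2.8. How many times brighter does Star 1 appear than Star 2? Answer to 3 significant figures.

3.98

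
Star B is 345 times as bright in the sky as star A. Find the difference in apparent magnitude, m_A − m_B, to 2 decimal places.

Pogson: Δm = −2.5 log₁₀(ratio) = −2.5 log₁₀(345) = −2.5 × 2.5378 = -6.345
Star B is brighter so has the smaller magnitude: m_A − m_B is positive.

m_A − m_B ≈ 6.34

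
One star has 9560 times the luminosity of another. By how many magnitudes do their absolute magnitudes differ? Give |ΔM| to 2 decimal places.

|ΔM| ≈ 9.95

Pogson: ΔM = −2.5 log₁₀(ratio) = −2.5 log₁₀(9560) = −2.5 × 3.9805 = -9.951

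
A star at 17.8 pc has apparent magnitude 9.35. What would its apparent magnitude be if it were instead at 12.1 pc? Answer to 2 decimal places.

Flux ∝ 1/d², so Δm = 5 log₁₀(d₂/d₁) = 5 log₁₀(12.1/17.8) = -0.838
m₂ = m₁ + Δm = 9.35 + (-0.838) = 8.512

m ≈ 8.51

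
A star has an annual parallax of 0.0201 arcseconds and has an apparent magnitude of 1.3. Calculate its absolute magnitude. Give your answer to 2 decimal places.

d = 1/p = 1/0.0201″ = 49.75 pc
5 log₁₀(d/10 pc) = 5 log₁₀(49.75) − 5 = 3.484
M = m − 5 log₁₀(d/10) = 1.3 − 3.484 = -2.184

M ≈ -2.18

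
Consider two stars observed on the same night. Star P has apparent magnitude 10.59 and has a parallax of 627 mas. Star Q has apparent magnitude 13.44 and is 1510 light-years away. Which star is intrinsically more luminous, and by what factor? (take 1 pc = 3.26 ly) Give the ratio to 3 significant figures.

Star Q is more luminous, by a factor of 6110.

Star P: p = 627 mas = 0.627″ → d = 1/p = 1.595 pc
Star P: M = m − 5 log₁₀ d + 5 = 10.59 − 5·0.2027 + 5 = 14.576
Star Q: d = 1510 ly / 3.26 = 463.2 pc
Star Q: M = m − 5 log₁₀ d + 5 = 13.44 − 5·2.6658 + 5 = 5.111
ΔM = M_P − M_Q = 14.576 − (5.111) = 9.465; smaller M is more luminous → Star Q.
L ratio = 10^(0.4 |ΔM|) = 10^3.786 = 6110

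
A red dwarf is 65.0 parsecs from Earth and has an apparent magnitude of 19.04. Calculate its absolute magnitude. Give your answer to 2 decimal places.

M ≈ 14.98

5 log₁₀(d/10 pc) = 5 log₁₀(65.00) − 5 = 4.065
M = m − 5 log₁₀(d/10) = 19.04 − 4.065 = 14.975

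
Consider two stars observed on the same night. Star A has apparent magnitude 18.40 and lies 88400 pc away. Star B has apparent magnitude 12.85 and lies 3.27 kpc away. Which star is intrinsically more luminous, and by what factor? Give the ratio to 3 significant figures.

Star A is more luminous, by a factor of 4.40.

Star A: M = m − 5 log₁₀ d + 5 = 18.40 − 5·4.9465 + 5 = -1.332
Star B: d = 3.27 kpc = 3270 pc
Star B: M = m − 5 log₁₀ d + 5 = 12.85 − 5·3.5145 + 5 = 0.277
ΔM = M_A − M_B = -1.332 − (0.277) = -1.610; smaller M is more luminous → Star A.
L ratio = 10^(0.4 |ΔM|) = 10^0.644 = 4.404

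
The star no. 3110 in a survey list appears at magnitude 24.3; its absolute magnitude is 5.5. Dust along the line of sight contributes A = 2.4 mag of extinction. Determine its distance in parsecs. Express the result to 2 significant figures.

m − M = 5 log₁₀(d/10 pc) + A  ⇒  24.3 − (5.5) − 2.4 = 5 log₁₀(d/10)
16.400 = 5 log₁₀(d/10)
log₁₀ d = (m − M − A)/5 + 1 = 4.2800
d = 10^4.2800 = 19050 pc

d ≈ 19000 pc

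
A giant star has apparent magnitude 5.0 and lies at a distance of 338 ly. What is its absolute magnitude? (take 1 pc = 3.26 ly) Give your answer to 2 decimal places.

M ≈ -0.08

d = 338 ly / 3.26 = 103.7 pc
5 log₁₀(d/10 pc) = 5 log₁₀(103.7) − 5 = 5.078
M = m − 5 log₁₀(d/10) = 5.0 − 5.078 = -0.078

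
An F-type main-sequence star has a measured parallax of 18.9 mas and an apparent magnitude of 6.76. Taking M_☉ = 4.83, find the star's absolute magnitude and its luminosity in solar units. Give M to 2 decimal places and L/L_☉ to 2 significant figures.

M ≈ 3.14; L/L_☉ ≈ 4.7

d = 1/p = 1000/18.9 mas = 52.91 pc
M = m − 5 log₁₀ d + 5 = 6.76 − 5·1.7235 + 5 = 3.142
M − M_☉ = 3.142 − 4.83 = -1.688
L/L_☉ = 10^(−0.4 × -1.688) = 4.732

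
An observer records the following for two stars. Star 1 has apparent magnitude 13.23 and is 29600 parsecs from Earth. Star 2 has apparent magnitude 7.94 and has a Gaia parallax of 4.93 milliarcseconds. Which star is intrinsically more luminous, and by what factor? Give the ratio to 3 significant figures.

Star 1 is more luminous, by a factor of 163.

Star 1: M = m − 5 log₁₀ d + 5 = 13.23 − 5·4.4713 + 5 = -4.126
Star 2: p = 4.93 mas = 4.93×10^-3″ → d = 1/p = 202.8 pc
Star 2: M = m − 5 log₁₀ d + 5 = 7.94 − 5·2.3072 + 5 = 1.404
ΔM = M_1 − M_2 = -4.126 − (1.404) = -5.531; smaller M is more luminous → Star 1.
L ratio = 10^(0.4 |ΔM|) = 10^2.212 = 163.0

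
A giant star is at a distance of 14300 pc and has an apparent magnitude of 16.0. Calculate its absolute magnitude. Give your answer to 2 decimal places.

M ≈ 0.22

5 log₁₀(d/10 pc) = 5 log₁₀(14300) − 5 = 15.777
M = m − 5 log₁₀(d/10) = 16.0 − 15.777 = 0.223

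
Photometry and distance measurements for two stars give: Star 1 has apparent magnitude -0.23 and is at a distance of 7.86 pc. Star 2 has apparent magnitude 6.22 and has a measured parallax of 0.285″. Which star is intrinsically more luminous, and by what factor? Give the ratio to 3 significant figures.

Star 1 is more luminous, by a factor of 1910.

Star 1: M = m − 5 log₁₀ d + 5 = -0.23 − 5·0.8954 + 5 = 0.293
Star 2: d = 1/p = 1/0.285″ = 3.509 pc
Star 2: M = m − 5 log₁₀ d + 5 = 6.22 − 5·0.5452 + 5 = 8.494
ΔM = M_1 − M_2 = 0.293 − (8.494) = -8.201; smaller M is more luminous → Star 1.
L ratio = 10^(0.4 |ΔM|) = 10^3.281 = 1908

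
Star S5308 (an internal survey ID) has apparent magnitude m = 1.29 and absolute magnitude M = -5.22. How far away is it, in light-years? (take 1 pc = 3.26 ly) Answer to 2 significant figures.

d ≈ 650 ly

Distance modulus: m − M = 1.29 − (-5.22) = 6.510
m − M = 5 log₁₀ d − 5
log₁₀ d = (m − M)/5 + 1 = 2.3020
d = 10^2.3020 = 200.4 pc
= 653.5 ly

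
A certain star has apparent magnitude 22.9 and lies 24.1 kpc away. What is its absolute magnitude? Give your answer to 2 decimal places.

d = 24.1 kpc = 24100 pc
5 log₁₀(d/10 pc) = 5 log₁₀(24100) − 5 = 16.910
M = m − 5 log₁₀(d/10) = 22.9 − 16.910 = 5.990

M ≈ 5.99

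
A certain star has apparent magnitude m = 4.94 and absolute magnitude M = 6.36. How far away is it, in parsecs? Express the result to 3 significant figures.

d ≈ 5.20 pc

Distance modulus: m − M = 4.94 − (6.36) = -1.420
m − M = 5 log₁₀ d − 5
log₁₀ d = (m − M)/5 + 1 = 0.7160
d = 10^0.7160 = 5.200 pc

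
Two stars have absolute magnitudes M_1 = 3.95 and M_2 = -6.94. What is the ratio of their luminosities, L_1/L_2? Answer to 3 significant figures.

ΔM = M_1 − M_2 = 10.89
L_1/L_2 = 10^(−0.4 ΔM) = 10^-4.356 = 4.406×10^-5

L_1/L_2 ≈ 4.41×10^-5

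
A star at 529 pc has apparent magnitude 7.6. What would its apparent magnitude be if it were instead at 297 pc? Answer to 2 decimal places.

m ≈ 6.35

Flux ∝ 1/d², so Δm = 5 log₁₀(d₂/d₁) = 5 log₁₀(297/529) = -1.253
m₂ = m₁ + Δm = 7.6 + (-1.253) = 6.347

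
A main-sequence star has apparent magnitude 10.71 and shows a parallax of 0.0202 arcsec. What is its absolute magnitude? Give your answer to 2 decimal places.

M ≈ 7.24

d = 1/p = 1/0.0202″ = 49.50 pc
5 log₁₀(d/10 pc) = 5 log₁₀(49.50) − 5 = 3.473
M = m − 5 log₁₀(d/10) = 10.71 − 3.473 = 7.237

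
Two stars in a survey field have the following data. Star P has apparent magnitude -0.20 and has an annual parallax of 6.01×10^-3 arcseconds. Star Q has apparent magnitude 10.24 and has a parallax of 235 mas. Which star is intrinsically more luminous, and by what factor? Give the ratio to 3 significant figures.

Star P is more luminous, by a factor of 2.29×10^7.

Star P: d = 1/p = 1/6.01×10^-3″ = 166.4 pc
Star P: M = m − 5 log₁₀ d + 5 = -0.20 − 5·2.2211 + 5 = -6.306
Star Q: p = 235 mas = 0.235″ → d = 1/p = 4.255 pc
Star Q: M = m − 5 log₁₀ d + 5 = 10.24 − 5·0.6289 + 5 = 12.095
ΔM = M_P − M_Q = -6.306 − (12.095) = -18.401; smaller M is more luminous → Star P.
L ratio = 10^(0.4 |ΔM|) = 10^7.360 = 2.293×10^7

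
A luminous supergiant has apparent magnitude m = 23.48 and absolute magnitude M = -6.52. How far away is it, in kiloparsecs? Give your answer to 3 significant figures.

d ≈ 10000 kpc

μ = m − M = 30.000
m − M = 5 log₁₀ d − 5
log₁₀ d = (m − M)/5 + 1 = 7.0000
d = 10^7.0000 = 1.000×10^7 pc
= 10000 kpc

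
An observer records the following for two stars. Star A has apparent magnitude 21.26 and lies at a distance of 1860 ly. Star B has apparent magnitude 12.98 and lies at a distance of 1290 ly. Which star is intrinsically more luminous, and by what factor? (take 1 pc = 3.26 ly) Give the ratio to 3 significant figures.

Star A: d = 1860 ly / 3.26 = 570.6 pc
Star A: M = m − 5 log₁₀ d + 5 = 21.26 − 5·2.7563 + 5 = 12.479
Star B: d = 1290 ly / 3.26 = 395.7 pc
Star B: M = m − 5 log₁₀ d + 5 = 12.98 − 5·2.5974 + 5 = 4.993
ΔM = M_A − M_B = 12.479 − (4.993) = 7.485; smaller M is more luminous → Star B.
L ratio = 10^(0.4 |ΔM|) = 10^2.994 = 986.6

Star B is more luminous, by a factor of 987.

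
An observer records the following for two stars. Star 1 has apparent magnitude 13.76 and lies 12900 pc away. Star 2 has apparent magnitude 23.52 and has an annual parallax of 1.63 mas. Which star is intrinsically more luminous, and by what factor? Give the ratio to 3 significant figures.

Star 1 is more luminous, by a factor of 3.54×10^6.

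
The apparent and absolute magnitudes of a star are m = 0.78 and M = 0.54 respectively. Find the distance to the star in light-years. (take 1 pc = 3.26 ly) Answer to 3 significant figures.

Distance modulus: m − M = 0.78 − (0.54) = 0.240
m − M = 5 log₁₀ d − 5
log₁₀ d = (m − M)/5 + 1 = 1.0480
d = 10^1.0480 = 11.17 pc
= 36.41 ly

d ≈ 36.4 ly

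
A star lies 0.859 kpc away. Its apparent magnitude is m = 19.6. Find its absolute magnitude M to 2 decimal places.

d = 0.859 kpc = 859.0 pc
5 log₁₀(d/10 pc) = 5 log₁₀(859.0) − 5 = 9.670
M = m − 5 log₁₀(d/10) = 19.6 − 9.670 = 9.930

M ≈ 9.93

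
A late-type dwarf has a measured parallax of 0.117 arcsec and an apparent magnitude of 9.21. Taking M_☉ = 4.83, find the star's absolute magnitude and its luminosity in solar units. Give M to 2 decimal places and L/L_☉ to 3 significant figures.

d = 1/p = 1/0.117″ = 8.547 pc
M = m − 5 log₁₀ d + 5 = 9.21 − 5·0.9318 + 5 = 9.551
M − M_☉ = 9.551 − 4.83 = 4.721
L/L_☉ = 10^(−0.4 × 4.721) = 0.01293

M ≈ 9.55; L/L_☉ ≈ 0.0129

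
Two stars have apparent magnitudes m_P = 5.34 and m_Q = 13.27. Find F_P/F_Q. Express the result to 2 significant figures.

F_P/F_Q ≈ 1500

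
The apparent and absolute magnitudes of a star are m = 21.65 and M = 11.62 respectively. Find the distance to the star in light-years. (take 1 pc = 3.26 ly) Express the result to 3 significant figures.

Distance modulus: m − M = 21.65 − (11.62) = 10.030
m − M = 5 log₁₀ d − 5
log₁₀ d = (m − M)/5 + 1 = 3.0060
d = 10^3.0060 = 1014 pc
= 3305 ly

d ≈ 3310 ly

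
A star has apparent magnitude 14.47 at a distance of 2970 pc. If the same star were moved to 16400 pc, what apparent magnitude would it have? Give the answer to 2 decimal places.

m ≈ 18.18

Flux ∝ 1/d², so Δm = 5 log₁₀(d₂/d₁) = 5 log₁₀(16400/2970) = 3.710
m₂ = m₁ + Δm = 14.47 + (3.710) = 18.180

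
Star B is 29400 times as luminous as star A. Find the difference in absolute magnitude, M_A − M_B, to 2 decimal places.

M_A − M_B ≈ 11.17

Pogson: ΔM = −2.5 log₁₀(ratio) = −2.5 log₁₀(29400) = −2.5 × 4.4683 = -11.171
Star B is brighter so has the smaller magnitude: M_A − M_B is positive.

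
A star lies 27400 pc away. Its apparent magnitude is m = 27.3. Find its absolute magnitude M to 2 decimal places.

5 log₁₀(d/10 pc) = 5 log₁₀(27400) − 5 = 17.189
M = m − 5 log₁₀(d/10) = 27.3 − 17.189 = 10.111

M ≈ 10.11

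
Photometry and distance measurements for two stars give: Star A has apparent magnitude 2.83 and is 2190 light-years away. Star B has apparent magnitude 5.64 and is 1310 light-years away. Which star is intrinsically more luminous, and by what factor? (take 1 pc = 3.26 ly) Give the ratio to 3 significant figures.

Star A is more luminous, by a factor of 37.2.

Star A: d = 2190 ly / 3.26 = 671.8 pc
Star A: M = m − 5 log₁₀ d + 5 = 2.83 − 5·2.8272 + 5 = -6.306
Star B: d = 1310 ly / 3.26 = 401.8 pc
Star B: M = m − 5 log₁₀ d + 5 = 5.64 − 5·2.6041 + 5 = -2.380
ΔM = M_A − M_B = -6.306 − (-2.380) = -3.926; smaller M is more luminous → Star A.
L ratio = 10^(0.4 |ΔM|) = 10^1.570 = 37.18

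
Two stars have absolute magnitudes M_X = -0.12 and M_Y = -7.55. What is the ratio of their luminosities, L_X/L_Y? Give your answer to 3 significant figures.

L_X/L_Y ≈ 1.07×10^-3

ΔM = M_X − M_Y = 7.43
L_X/L_Y = 10^(−0.4 ΔM) = 10^-2.972 = 1.067×10^-3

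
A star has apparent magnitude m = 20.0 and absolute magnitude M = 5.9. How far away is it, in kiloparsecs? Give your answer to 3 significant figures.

d ≈ 6.61 kpc

μ = m − M = 14.100
m − M = 5 log₁₀ d − 5
log₁₀ d = (m − M)/5 + 1 = 3.8200
d = 10^3.8200 = 6607 pc
= 6.607 kpc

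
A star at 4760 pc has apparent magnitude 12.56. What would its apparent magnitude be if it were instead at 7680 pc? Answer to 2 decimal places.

m ≈ 13.60

Flux ∝ 1/d², so Δm = 5 log₁₀(d₂/d₁) = 5 log₁₀(7680/4760) = 1.039
m₂ = m₁ + Δm = 12.56 + (1.039) = 13.599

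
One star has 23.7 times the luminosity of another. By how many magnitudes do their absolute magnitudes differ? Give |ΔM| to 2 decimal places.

Pogson: ΔM = −2.5 log₁₀(ratio) = −2.5 log₁₀(23.7) = −2.5 × 1.3747 = -3.437

|ΔM| ≈ 3.44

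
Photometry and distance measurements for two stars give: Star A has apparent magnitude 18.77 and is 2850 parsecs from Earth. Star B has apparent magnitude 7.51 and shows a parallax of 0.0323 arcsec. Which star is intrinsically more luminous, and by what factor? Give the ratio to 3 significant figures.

Star A: M = m − 5 log₁₀ d + 5 = 18.77 − 5·3.4548 + 5 = 6.496
Star B: d = 1/p = 1/0.0323″ = 30.96 pc
Star B: M = m − 5 log₁₀ d + 5 = 7.51 − 5·1.4908 + 5 = 5.056
ΔM = M_A − M_B = 6.496 − (5.056) = 1.440; smaller M is more luminous → Star B.
L ratio = 10^(0.4 |ΔM|) = 10^0.576 = 3.766

Star B is more luminous, by a factor of 3.77.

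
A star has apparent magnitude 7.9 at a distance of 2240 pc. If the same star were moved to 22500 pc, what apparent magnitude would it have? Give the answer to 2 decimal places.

Flux ∝ 1/d², so Δm = 5 log₁₀(d₂/d₁) = 5 log₁₀(22500/2240) = 5.010
m₂ = m₁ + Δm = 7.9 + (5.010) = 12.910

m ≈ 12.91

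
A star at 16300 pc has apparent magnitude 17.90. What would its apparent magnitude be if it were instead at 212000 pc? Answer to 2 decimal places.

m ≈ 23.47

Flux ∝ 1/d², so Δm = 5 log₁₀(d₂/d₁) = 5 log₁₀(212000/16300) = 5.571
m₂ = m₁ + Δm = 17.90 + (5.571) = 23.471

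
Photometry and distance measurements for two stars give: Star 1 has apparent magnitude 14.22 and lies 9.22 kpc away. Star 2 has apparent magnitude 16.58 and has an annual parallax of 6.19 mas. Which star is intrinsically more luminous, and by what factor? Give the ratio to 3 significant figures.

Star 1 is more luminous, by a factor of 28600.

Star 1: d = 9.22 kpc = 9220 pc
Star 1: M = m − 5 log₁₀ d + 5 = 14.22 − 5·3.9647 + 5 = -0.604
Star 2: p = 6.19 mas = 6.19×10^-3″ → d = 1/p = 161.6 pc
Star 2: M = m − 5 log₁₀ d + 5 = 16.58 − 5·2.2083 + 5 = 10.538
ΔM = M_1 − M_2 = -0.604 − (10.538) = -11.142; smaller M is more luminous → Star 1.
L ratio = 10^(0.4 |ΔM|) = 10^4.457 = 28630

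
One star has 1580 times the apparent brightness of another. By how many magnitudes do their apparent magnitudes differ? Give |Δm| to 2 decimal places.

Pogson: Δm = −2.5 log₁₀(ratio) = −2.5 log₁₀(1580) = −2.5 × 3.1987 = -7.997

|Δm| ≈ 8.00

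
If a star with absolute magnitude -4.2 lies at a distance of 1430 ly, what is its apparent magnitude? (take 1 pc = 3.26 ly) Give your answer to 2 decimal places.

m ≈ 4.01

d = 1430 ly / 3.26 = 438.7 pc
m = M + 5 log₁₀ d − 5 = -4.2 + 5·2.6421 − 5 = 4.011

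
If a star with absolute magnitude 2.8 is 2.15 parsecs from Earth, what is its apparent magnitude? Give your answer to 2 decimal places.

m ≈ -0.54

m = M + 5 log₁₀ d − 5 = 2.8 + 5·0.3324 − 5 = -0.538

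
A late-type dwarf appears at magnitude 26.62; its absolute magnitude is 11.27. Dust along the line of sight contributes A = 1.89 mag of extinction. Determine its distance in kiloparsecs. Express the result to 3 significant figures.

d ≈ 4.92 kpc

m − M = 5 log₁₀(d/10 pc) + A  ⇒  26.62 − (11.27) − 1.89 = 5 log₁₀(d/10)
13.460 = 5 log₁₀(d/10)
log₁₀ d = (m − M − A)/5 + 1 = 3.6920
d = 10^3.6920 = 4920 pc
= 4.920 kpc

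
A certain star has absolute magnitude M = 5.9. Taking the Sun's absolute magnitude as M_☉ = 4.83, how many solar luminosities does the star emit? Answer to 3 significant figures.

M − M_☉ = 5.9 − 4.83 = 1.070
L/L_☉ = 10^(−0.4 (M − M_☉)) = 10^-0.428 = 0.3733

L/L_☉ ≈ 0.373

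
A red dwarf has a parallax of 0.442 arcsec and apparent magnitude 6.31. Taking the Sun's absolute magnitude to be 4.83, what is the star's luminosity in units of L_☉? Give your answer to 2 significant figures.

L/L_☉ ≈ 0.013

d = 1/p = 1/0.442″ = 2.262 pc
M = m − 5 log₁₀ d + 5 = 6.31 − 5·0.3546 + 5 = 9.537
M − M_☉ = 9.537 − 4.83 = 4.707
L/L_☉ = 10^(−0.4 × 4.707) = 0.01310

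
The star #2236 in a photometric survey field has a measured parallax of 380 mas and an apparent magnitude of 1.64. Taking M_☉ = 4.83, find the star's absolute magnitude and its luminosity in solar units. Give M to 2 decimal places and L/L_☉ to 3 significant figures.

d = 1/p = 1000/380 mas = 2.632 pc
M = m − 5 log₁₀ d + 5 = 1.64 − 5·0.4202 + 5 = 4.539
M − M_☉ = 4.539 − 4.83 = -0.291
L/L_☉ = 10^(−0.4 × -0.291) = 1.307

M ≈ 4.54; L/L_☉ ≈ 1.31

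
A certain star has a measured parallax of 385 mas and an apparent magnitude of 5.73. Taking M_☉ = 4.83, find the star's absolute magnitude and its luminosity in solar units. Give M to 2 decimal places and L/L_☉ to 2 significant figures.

M ≈ 8.66; L/L_☉ ≈ 0.029

d = 1/p = 1000/385 mas = 2.597 pc
M = m − 5 log₁₀ d + 5 = 5.73 − 5·0.4145 + 5 = 8.657
M − M_☉ = 8.657 − 4.83 = 3.827
L/L_☉ = 10^(−0.4 × 3.827) = 0.02945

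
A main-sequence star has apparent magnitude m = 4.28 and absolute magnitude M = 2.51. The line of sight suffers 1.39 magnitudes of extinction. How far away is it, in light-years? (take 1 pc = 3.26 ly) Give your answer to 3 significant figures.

d ≈ 38.8 ly

m − M = 5 log₁₀(d/10 pc) + A  ⇒  4.28 − (2.51) − 1.39 = 5 log₁₀(d/10)
0.380 = 5 log₁₀(d/10)
log₁₀ d = (m − M − A)/5 + 1 = 1.0760
d = 10^1.0760 = 11.91 pc
= 38.83 ly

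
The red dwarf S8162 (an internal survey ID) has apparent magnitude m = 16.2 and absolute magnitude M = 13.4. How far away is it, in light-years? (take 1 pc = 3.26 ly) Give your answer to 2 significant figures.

d ≈ 120 ly

Distance modulus: m − M = 16.2 − (13.4) = 2.800
m − M = 5 log₁₀ d − 5
log₁₀ d = (m − M)/5 + 1 = 1.5600
d = 10^1.5600 = 36.31 pc
= 118.4 ly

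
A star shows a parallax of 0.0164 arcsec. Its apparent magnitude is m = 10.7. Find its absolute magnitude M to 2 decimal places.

M ≈ 6.77

d = 1/p = 1/0.0164″ = 60.98 pc
5 log₁₀(d/10 pc) = 5 log₁₀(60.98) − 5 = 3.926
M = m − 5 log₁₀(d/10) = 10.7 − 3.926 = 6.774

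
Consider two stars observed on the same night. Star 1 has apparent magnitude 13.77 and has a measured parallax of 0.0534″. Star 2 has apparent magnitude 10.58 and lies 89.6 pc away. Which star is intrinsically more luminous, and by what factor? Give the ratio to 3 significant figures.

Star 1: d = 1/p = 1/0.0534″ = 18.73 pc
Star 1: M = m − 5 log₁₀ d + 5 = 13.77 − 5·1.2725 + 5 = 12.408
Star 2: M = m − 5 log₁₀ d + 5 = 10.58 − 5·1.9523 + 5 = 5.818
ΔM = M_1 − M_2 = 12.408 − (5.818) = 6.589; smaller M is more luminous → Star 2.
L ratio = 10^(0.4 |ΔM|) = 10^2.636 = 432.2

Star 2 is more luminous, by a factor of 432.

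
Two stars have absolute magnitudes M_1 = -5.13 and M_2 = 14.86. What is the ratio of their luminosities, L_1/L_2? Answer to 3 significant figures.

ΔM = M_1 − M_2 = -19.99
L_1/L_2 = 10^(−0.4 ΔM) = 10^7.996 = 9.908×10^7

L_1/L_2 ≈ 9.91×10^7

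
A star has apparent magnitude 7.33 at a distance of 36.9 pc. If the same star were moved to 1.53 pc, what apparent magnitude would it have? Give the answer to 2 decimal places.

Flux ∝ 1/d², so Δm = 5 log₁₀(d₂/d₁) = 5 log₁₀(1.53/36.9) = -6.912
m₂ = m₁ + Δm = 7.33 + (-6.912) = 0.418

m ≈ 0.42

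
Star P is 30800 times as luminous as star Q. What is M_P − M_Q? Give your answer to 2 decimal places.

M_P − M_Q ≈ -11.22

Pogson: ΔM = −2.5 log₁₀(ratio) = −2.5 log₁₀(30800) = −2.5 × 4.4886 = -11.221
Star P is brighter, so it has the smaller magnitude: the difference is negative.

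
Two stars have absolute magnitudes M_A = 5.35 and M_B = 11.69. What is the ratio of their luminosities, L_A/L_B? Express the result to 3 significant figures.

ΔM = M_A − M_B = -6.34
L_A/L_B = 10^(−0.4 ΔM) = 10^2.536 = 343.6

L_A/L_B ≈ 344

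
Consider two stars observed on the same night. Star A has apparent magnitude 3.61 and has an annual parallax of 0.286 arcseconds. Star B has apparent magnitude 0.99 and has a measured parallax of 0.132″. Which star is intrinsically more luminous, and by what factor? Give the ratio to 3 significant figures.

Star A: d = 1/p = 1/0.286″ = 3.497 pc
Star A: M = m − 5 log₁₀ d + 5 = 3.61 − 5·0.5436 + 5 = 5.892
Star B: d = 1/p = 1/0.132″ = 7.576 pc
Star B: M = m − 5 log₁₀ d + 5 = 0.99 − 5·0.8794 + 5 = 1.593
ΔM = M_A − M_B = 5.892 − (1.593) = 4.299; smaller M is more luminous → Star B.
L ratio = 10^(0.4 |ΔM|) = 10^1.720 = 52.43

Star B is more luminous, by a factor of 52.4.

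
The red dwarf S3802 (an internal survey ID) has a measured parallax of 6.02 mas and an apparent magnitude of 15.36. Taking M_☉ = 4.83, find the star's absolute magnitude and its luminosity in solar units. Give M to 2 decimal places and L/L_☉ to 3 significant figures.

M ≈ 9.26; L/L_☉ ≈ 0.0169

d = 1/p = 1000/6.02 mas = 166.1 pc
M = m − 5 log₁₀ d + 5 = 15.36 − 5·2.2204 + 5 = 9.258
M − M_☉ = 9.258 − 4.83 = 4.428
L/L_☉ = 10^(−0.4 × 4.428) = 0.01694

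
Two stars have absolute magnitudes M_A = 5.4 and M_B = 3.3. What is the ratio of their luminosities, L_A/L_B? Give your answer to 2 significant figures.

L_A/L_B ≈ 0.14

ΔM = M_A − M_B = 2.1
L_A/L_B = 10^(−0.4 ΔM) = 10^-0.840 = 0.1445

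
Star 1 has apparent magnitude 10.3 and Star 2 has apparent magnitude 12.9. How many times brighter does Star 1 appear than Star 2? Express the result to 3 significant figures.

11.0

Magnitude difference = -2.6
Flux ratio = 10^(−0.4 Δm) = 10^(−0.4 × -2.6) = 10^1.040 = 10.96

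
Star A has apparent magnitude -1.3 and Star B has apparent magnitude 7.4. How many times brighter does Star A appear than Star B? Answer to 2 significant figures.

Δm = -1.3 − (7.4) = -8.7
Flux ratio = 10^(−0.4 Δm) = 10^(−0.4 × -8.7) = 10^3.480 = 3020

3000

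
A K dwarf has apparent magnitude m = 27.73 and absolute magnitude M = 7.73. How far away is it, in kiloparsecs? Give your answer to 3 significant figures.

d ≈ 100 kpc

Distance modulus: m − M = 27.73 − (7.73) = 20.000
m − M = 5 log₁₀ d − 5
log₁₀ d = (m − M)/5 + 1 = 5.0000
d = 10^5.0000 = 100000 pc
= 100.0 kpc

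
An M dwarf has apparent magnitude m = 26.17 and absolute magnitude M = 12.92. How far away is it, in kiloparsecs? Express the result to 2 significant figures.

d ≈ 4.5 kpc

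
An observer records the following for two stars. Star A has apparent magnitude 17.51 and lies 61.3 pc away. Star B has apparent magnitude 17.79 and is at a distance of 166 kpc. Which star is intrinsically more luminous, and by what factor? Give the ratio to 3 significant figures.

Star B is more luminous, by a factor of 5.67×10^6.

Star A: M = m − 5 log₁₀ d + 5 = 17.51 − 5·1.7875 + 5 = 13.573
Star B: d = 166 kpc = 166000 pc
Star B: M = m − 5 log₁₀ d + 5 = 17.79 − 5·5.2201 + 5 = -3.311
ΔM = M_A − M_B = 13.573 − (-3.311) = 16.883; smaller M is more luminous → Star B.
L ratio = 10^(0.4 |ΔM|) = 10^6.753 = 5.666×10^6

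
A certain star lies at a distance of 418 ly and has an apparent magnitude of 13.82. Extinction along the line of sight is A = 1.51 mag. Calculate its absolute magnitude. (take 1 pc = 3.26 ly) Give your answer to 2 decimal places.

M ≈ 6.77

d = 418 ly / 3.26 = 128.2 pc
5 log₁₀(d/10 pc) = 5 log₁₀(128.2) − 5 = 5.540
M = m − 5 log₁₀(d/10) − A = 13.82 − 5.540 − 1.51 = 6.770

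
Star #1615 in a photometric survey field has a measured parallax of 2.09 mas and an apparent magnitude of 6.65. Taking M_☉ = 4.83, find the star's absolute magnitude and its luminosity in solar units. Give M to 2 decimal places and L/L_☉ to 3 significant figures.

d = 1/p = 1000/2.09 mas = 478.5 pc
M = m − 5 log₁₀ d + 5 = 6.65 − 5·2.6799 + 5 = -1.749
M − M_☉ = -1.749 − 4.83 = -6.579
L/L_☉ = 10^(−0.4 × -6.579) = 428.3

M ≈ -1.75; L/L_☉ ≈ 428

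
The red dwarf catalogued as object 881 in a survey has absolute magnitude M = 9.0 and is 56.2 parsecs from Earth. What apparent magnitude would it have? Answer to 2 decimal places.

m = M + 5 log₁₀ d − 5 = 9.0 + 5·1.7497 − 5 = 12.749

m ≈ 12.75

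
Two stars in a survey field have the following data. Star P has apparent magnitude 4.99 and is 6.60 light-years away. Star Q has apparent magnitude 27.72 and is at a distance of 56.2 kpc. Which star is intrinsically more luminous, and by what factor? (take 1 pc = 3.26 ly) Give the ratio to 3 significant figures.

Star P is more luminous, by a factor of 1.60.

Star P: d = 6.60 ly / 3.26 = 2.025 pc
Star P: M = m − 5 log₁₀ d + 5 = 4.99 − 5·0.3063 + 5 = 8.458
Star Q: d = 56.2 kpc = 56200 pc
Star Q: M = m − 5 log₁₀ d + 5 = 27.72 − 5·4.7497 + 5 = 8.971
ΔM = M_P − M_Q = 8.458 − (8.971) = -0.513; smaller M is more luminous → Star P.
L ratio = 10^(0.4 |ΔM|) = 10^0.205 = 1.604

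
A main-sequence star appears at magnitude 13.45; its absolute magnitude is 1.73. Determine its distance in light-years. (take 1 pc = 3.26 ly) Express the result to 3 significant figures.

d ≈ 7200 ly

Distance modulus: m − M = 13.45 − (1.73) = 11.720
m − M = 5 log₁₀ d − 5
log₁₀ d = (m − M)/5 + 1 = 3.3440
d = 10^3.3440 = 2208 pc
= 7198 ly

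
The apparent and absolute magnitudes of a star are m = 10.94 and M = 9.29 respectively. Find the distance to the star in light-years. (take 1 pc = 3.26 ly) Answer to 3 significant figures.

d ≈ 69.7 ly

Distance modulus: m − M = 10.94 − (9.29) = 1.650
m − M = 5 log₁₀ d − 5
log₁₀ d = (m − M)/5 + 1 = 1.3300
d = 10^1.3300 = 21.38 pc
= 69.70 ly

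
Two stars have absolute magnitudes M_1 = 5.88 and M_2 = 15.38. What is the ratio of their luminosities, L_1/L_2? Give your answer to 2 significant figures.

L_1/L_2 ≈ 6300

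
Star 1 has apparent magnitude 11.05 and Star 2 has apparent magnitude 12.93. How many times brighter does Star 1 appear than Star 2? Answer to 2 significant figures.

5.6

Δm = 11.05 − (12.93) = -1.88
Flux ratio = 10^(−0.4 Δm) = 10^(−0.4 × -1.88) = 10^0.752 = 5.649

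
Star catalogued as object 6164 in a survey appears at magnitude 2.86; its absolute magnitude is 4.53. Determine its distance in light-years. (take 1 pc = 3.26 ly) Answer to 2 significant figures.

d ≈ 15 ly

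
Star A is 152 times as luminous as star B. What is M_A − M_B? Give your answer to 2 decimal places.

M_A − M_B ≈ -5.45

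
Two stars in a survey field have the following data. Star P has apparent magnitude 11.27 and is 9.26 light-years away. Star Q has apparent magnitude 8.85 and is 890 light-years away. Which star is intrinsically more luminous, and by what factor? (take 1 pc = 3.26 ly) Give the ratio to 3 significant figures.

Star Q is more luminous, by a factor of 85800.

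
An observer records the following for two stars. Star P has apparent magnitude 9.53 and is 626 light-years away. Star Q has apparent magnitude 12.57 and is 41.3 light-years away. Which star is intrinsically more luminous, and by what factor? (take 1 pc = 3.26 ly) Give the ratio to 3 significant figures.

Star P is more luminous, by a factor of 3780.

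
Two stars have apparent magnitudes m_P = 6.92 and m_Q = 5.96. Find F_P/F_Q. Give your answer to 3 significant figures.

Δm = 6.92 − (5.96) = 0.96
Flux ratio = 10^(−0.4 Δm) = 10^(−0.4 × 0.96) = 10^-0.384 = 0.4130

F_P/F_Q ≈ 0.413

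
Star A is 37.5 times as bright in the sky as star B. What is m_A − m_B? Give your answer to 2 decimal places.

m_A − m_B ≈ -3.94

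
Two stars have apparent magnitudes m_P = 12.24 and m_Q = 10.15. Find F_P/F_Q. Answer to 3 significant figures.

Δm = 12.24 − (10.15) = 2.09
Flux ratio = 10^(−0.4 Δm) = 10^(−0.4 × 2.09) = 10^-0.836 = 0.1459

F_P/F_Q ≈ 0.146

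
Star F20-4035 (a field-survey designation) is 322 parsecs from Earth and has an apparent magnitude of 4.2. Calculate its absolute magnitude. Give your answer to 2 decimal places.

5 log₁₀(d/10 pc) = 5 log₁₀(322.0) − 5 = 7.539
M = m − 5 log₁₀(d/10) = 4.2 − 7.539 = -3.339

M ≈ -3.34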